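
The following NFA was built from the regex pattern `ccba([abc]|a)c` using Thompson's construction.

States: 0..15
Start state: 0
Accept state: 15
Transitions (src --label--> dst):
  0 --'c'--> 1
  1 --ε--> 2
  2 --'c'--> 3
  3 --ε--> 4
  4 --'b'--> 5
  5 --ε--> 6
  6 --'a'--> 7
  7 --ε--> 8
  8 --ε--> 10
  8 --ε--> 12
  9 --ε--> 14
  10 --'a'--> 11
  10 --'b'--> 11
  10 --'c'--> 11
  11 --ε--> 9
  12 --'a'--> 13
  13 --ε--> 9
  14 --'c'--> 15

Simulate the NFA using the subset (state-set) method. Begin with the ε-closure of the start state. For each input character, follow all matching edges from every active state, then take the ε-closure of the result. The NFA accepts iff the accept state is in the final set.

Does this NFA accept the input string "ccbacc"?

Answer: ACCEPT

Trace:
initial (ε-close {0}): {0}
'c' @ 1: {1,2}
'c' @ 2: {3,4}
'b' @ 3: {5,6}
'a' @ 4: {7,8,10,12}
'c' @ 5: {9,11,14}
'c' @ 6: {15}  (accept∈set)
final: {15}; accept 15 in set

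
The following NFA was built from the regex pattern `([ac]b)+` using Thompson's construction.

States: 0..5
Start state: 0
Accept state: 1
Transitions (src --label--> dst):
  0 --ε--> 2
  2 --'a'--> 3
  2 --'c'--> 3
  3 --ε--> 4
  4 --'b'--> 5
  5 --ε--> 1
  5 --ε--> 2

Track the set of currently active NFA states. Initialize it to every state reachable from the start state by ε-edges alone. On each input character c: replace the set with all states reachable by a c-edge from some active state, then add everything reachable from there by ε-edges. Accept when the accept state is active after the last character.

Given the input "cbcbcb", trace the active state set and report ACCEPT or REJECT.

initial (ε-close {0}): {0,2}
'c' @ 1: {3,4}
'b' @ 2: {1,2,5}  (accept∈set)
'c' @ 3: {3,4}
'b' @ 4: {1,2,5}  (accept∈set)
'c' @ 5: {3,4}
'b' @ 6: {1,2,5}  (accept∈set)
end set {1,2,5} — state 1 in

Answer: ACCEPT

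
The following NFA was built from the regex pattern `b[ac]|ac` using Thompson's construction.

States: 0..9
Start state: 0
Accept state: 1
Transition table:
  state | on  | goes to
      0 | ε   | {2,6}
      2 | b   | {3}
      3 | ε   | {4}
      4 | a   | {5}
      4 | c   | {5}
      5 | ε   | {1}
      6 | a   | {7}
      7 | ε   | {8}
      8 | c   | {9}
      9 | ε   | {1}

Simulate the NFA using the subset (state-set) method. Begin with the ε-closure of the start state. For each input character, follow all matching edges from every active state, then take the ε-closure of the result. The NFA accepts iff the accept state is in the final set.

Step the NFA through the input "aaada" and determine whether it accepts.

initial (ε-close {0}): {0,2,6}
'a' @ 1: {7,8}
'a' @ 2: {}  — state set empty
rest 'ada' ignored (set empty)
end set {} — state 1 not in

Answer: REJECT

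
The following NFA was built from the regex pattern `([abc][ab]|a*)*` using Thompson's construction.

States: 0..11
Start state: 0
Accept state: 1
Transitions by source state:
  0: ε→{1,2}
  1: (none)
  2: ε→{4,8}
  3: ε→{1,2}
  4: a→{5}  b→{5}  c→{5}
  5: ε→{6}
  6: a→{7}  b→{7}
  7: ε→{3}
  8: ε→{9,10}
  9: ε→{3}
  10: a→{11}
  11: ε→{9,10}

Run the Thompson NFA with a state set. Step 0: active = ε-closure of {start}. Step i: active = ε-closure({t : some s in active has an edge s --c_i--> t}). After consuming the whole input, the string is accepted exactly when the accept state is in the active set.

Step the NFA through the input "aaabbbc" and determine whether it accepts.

start: ε-closure({0}) = {0,1,2,3,4,8,9,10}
'a' @ 1: {1,2,3,4,5,6,8,9,10,11}  [accepting]
'a' @ 2: {1,2,3,4,5,6,7,8,9,10,11}  [accepting]
'a' @ 3: {1,2,3,4,5,6,7,8,9,10,11}  [accepting]
'b' @ 4: {1,2,3,4,5,6,7,8,9,10}  [accepting]
'b' @ 5: {1,2,3,4,5,6,7,8,9,10}  [accepting]
'b' @ 6: {1,2,3,4,5,6,7,8,9,10}  [accepting]
'c' @ 7: {5,6}
final: {5,6}; accept 1 not in set

Answer: REJECT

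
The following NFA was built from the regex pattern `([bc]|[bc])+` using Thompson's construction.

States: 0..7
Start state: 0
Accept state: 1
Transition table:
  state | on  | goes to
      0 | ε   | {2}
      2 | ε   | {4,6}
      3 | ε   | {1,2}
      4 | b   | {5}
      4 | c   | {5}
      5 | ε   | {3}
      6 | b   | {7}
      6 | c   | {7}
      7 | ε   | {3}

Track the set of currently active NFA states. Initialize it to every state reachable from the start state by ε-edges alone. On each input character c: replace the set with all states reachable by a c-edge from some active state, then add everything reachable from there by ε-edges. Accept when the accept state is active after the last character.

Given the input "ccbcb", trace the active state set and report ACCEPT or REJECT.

Answer: ACCEPT

Derivation:
start: ε-closure({0}) = {0,2,4,6}
'c' @ 1: {1,2,3,4,5,6,7}  (accept∈set)
'c' @ 2: {1,2,3,4,5,6,7}  (accept∈set)
'b' @ 3: {1,2,3,4,5,6,7}  (accept∈set)
'c' @ 4: {1,2,3,4,5,6,7}  (accept∈set)
'b' @ 5: {1,2,3,4,5,6,7}  (accept∈set)
end set {1,2,3,4,5,6,7} — state 1 in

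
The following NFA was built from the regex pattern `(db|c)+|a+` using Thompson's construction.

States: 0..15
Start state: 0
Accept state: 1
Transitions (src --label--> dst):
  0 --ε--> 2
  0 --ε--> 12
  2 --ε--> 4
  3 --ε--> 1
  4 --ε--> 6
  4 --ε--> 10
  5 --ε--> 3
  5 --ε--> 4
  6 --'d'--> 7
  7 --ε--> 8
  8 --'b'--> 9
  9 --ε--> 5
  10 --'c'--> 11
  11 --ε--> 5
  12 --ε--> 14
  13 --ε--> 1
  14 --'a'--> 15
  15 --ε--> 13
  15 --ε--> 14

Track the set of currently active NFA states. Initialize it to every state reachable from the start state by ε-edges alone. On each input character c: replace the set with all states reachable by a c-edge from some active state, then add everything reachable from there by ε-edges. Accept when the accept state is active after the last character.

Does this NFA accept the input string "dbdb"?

Answer: ACCEPT

Trace:
initial (ε-close {0}): {0,2,4,6,10,12,14}
'd' @ 1: {7,8}
'b' @ 2: {1,3,4,5,6,9,10}  (accept∈set)
'd' @ 3: {7,8}
'b' @ 4: {1,3,4,5,6,9,10}  (accept∈set)
end set {1,3,4,5,6,9,10} — state 1 in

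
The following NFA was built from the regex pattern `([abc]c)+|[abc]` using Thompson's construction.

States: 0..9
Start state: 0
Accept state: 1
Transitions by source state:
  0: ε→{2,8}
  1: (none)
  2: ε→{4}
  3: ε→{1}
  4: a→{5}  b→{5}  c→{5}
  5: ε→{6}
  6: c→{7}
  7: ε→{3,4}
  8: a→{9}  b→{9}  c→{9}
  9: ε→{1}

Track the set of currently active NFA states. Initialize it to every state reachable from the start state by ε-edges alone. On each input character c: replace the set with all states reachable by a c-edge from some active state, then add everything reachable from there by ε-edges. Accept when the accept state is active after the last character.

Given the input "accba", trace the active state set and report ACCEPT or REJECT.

Answer: REJECT

Trace:
S₀ = ε-closure({0}) = {0,2,4,8}
'a' @ 1: {1,5,6,9}  ✓accept
'c' @ 2: {1,3,4,7}  ✓accept
'c' @ 3: {5,6}
'b' @ 4: {}  — dead — no transitions
rest 'a' ignored (set empty)
after full input: {}  (accept=1 not in)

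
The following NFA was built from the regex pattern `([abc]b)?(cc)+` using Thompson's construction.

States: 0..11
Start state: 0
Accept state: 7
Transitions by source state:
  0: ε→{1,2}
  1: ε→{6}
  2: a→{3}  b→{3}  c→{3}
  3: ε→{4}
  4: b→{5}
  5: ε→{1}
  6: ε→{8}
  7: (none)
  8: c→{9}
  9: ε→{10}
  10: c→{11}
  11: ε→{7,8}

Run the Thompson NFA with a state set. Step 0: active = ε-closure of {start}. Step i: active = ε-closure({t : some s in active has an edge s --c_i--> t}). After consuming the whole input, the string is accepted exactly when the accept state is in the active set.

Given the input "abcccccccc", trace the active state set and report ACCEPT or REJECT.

S₀ = ε-closure({0}) = {0,1,2,6,8}
'a' @ 1: {3,4}
'b' @ 2: {1,5,6,8}
'c' @ 3: {9,10}
'c' @ 4: {7,8,11}  [accepting]
'c' @ 5: {9,10}
'c' @ 6: {7,8,11}  [accepting]
'c' @ 7: {9,10}
'c' @ 8: {7,8,11}  [accepting]
'c' @ 9: {9,10}
'c' @ 10: {7,8,11}  [accepting]
final: {7,8,11}; accept 7 in set

Answer: ACCEPT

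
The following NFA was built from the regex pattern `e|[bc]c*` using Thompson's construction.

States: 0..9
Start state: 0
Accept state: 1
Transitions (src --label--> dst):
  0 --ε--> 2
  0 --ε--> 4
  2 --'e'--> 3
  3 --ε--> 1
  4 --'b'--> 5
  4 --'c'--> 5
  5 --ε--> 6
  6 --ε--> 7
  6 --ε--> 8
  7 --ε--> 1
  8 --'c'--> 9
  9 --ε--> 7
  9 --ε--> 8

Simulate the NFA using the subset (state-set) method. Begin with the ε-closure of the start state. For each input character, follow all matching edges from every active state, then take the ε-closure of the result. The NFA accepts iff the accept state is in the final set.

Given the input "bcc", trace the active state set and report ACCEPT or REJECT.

Answer: ACCEPT

Derivation:
S₀ = ε-closure({0}) = {0,2,4}
'b' @ 1: {1,5,6,7,8}  [accepting]
'c' @ 2: {1,7,8,9}  [accepting]
'c' @ 3: {1,7,8,9}  [accepting]
after full input: {1,7,8,9}  (accept=1 in)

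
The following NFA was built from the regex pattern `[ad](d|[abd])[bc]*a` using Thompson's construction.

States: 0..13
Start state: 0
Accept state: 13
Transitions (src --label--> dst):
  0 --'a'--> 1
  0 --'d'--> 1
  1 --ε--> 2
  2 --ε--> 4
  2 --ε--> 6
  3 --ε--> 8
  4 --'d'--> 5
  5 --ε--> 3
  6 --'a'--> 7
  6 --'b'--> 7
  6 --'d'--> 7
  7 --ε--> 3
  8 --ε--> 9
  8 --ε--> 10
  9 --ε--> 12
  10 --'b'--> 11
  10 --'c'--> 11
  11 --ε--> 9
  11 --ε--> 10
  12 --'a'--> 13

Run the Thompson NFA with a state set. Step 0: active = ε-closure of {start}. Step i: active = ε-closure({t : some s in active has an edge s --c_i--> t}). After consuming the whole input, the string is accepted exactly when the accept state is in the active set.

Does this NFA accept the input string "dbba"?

Answer: ACCEPT

Derivation:
initial (ε-close {0}): {0}
'd' @ 1: {1,2,4,6}
'b' @ 2: {3,7,8,9,10,12}
'b' @ 3: {9,10,11,12}
'a' @ 4: {13}  ✓accept
end set {13} — state 13 in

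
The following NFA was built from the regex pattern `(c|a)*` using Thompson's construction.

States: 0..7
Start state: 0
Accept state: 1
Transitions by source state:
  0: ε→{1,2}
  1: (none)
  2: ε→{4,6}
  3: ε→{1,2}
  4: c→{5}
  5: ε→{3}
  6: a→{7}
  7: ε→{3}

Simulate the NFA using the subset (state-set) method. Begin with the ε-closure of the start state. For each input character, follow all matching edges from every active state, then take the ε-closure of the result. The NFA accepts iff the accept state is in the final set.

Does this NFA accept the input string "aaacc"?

S₀ = ε-closure({0}) = {0,1,2,4,6}
'a' @ 1: {1,2,3,4,6,7}  (accept∈set)
'a' @ 2: {1,2,3,4,6,7}  (accept∈set)
'a' @ 3: {1,2,3,4,6,7}  (accept∈set)
'c' @ 4: {1,2,3,4,5,6}  (accept∈set)
'c' @ 5: {1,2,3,4,5,6}  (accept∈set)
end set {1,2,3,4,5,6} — state 1 in

Answer: ACCEPT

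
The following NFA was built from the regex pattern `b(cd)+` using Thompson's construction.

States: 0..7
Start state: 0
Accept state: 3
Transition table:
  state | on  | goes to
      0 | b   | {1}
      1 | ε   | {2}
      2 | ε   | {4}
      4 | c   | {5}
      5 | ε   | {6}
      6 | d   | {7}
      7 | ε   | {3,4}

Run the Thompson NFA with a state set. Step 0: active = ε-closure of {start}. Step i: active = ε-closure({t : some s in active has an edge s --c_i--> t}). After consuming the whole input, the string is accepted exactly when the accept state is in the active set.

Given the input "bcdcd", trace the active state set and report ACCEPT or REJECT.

S₀ = ε-closure({0}) = {0}
'b' @ 1: {1,2,4}
'c' @ 2: {5,6}
'd' @ 3: {3,4,7}  [accepting]
'c' @ 4: {5,6}
'd' @ 5: {3,4,7}  [accepting]
after full input: {3,4,7}  (accept=3 in)

Answer: ACCEPT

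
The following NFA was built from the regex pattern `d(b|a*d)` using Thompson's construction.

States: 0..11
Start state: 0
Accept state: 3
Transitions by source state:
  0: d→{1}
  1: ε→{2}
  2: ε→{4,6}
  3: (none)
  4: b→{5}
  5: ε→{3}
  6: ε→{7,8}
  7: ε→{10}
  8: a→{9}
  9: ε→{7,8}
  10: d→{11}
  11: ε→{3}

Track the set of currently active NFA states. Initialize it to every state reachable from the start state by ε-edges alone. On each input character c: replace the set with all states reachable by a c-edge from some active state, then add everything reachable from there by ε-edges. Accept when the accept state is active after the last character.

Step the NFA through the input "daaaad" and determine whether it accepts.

Answer: ACCEPT

Trace:
S₀ = ε-closure({0}) = {0}
'd' @ 1: {1,2,4,6,7,8,10}
'a' @ 2: {7,8,9,10}
'a' @ 3: {7,8,9,10}
'a' @ 4: {7,8,9,10}
'a' @ 5: {7,8,9,10}
'd' @ 6: {3,11}  ✓accept
final: {3,11}; accept 3 in set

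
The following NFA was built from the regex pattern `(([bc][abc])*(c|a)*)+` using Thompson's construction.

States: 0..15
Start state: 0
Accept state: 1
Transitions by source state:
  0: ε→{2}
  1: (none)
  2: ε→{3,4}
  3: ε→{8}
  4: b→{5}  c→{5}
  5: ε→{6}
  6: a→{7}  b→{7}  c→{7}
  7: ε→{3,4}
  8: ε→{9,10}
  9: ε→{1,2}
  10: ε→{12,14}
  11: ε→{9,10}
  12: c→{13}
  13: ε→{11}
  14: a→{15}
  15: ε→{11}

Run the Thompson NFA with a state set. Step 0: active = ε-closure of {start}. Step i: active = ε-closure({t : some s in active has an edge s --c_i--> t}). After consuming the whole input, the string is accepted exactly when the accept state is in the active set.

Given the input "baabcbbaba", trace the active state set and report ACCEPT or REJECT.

start: ε-closure({0}) = {0,1,2,3,4,8,9,10,12,14}
'b' @ 1: {5,6}
'a' @ 2: {1,2,3,4,7,8,9,10,12,14}  ✓accept
'a' @ 3: {1,2,3,4,8,9,10,11,12,14,15}  ✓accept
'b' @ 4: {5,6}
'c' @ 5: {1,2,3,4,7,8,9,10,12,14}  ✓accept
'b' @ 6: {5,6}
'b' @ 7: {1,2,3,4,7,8,9,10,12,14}  ✓accept
'a' @ 8: {1,2,3,4,8,9,10,11,12,14,15}  ✓accept
'b' @ 9: {5,6}
'a' @ 10: {1,2,3,4,7,8,9,10,12,14}  ✓accept
final: {1,2,3,4,7,8,9,10,12,14}; accept 1 in set

Answer: ACCEPT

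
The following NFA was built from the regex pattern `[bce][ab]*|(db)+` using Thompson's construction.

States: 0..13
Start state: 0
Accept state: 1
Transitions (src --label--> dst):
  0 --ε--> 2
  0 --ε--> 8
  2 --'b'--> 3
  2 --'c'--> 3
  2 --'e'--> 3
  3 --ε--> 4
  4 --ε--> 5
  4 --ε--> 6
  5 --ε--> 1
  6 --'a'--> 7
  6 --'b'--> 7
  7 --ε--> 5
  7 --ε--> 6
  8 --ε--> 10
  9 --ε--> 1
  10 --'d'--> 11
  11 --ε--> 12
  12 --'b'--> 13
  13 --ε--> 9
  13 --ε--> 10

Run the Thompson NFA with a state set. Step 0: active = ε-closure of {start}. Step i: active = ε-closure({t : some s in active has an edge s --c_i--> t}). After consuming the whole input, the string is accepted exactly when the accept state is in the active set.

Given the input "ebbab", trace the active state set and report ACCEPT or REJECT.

S₀ = ε-closure({0}) = {0,2,8,10}
'e' @ 1: {1,3,4,5,6}  [accepting]
'b' @ 2: {1,5,6,7}  [accepting]
'b' @ 3: {1,5,6,7}  [accepting]
'a' @ 4: {1,5,6,7}  [accepting]
'b' @ 5: {1,5,6,7}  [accepting]
end set {1,5,6,7} — state 1 in

Answer: ACCEPT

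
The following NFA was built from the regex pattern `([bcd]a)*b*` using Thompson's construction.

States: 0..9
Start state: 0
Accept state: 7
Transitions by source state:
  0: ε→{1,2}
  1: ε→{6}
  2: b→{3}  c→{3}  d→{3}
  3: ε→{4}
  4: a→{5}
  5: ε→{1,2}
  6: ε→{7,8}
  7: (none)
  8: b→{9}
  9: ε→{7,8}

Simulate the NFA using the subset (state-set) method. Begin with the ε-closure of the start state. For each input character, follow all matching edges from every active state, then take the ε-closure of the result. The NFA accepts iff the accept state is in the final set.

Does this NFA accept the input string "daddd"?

Answer: REJECT

Derivation:
start: ε-closure({0}) = {0,1,2,6,7,8}
'd' @ 1: {3,4}
'a' @ 2: {1,2,5,6,7,8}  ✓accept
'd' @ 3: {3,4}
'd' @ 4: {}  — no active states
rest 'd' ignored (set empty)
after full input: {}  (accept=7 not in)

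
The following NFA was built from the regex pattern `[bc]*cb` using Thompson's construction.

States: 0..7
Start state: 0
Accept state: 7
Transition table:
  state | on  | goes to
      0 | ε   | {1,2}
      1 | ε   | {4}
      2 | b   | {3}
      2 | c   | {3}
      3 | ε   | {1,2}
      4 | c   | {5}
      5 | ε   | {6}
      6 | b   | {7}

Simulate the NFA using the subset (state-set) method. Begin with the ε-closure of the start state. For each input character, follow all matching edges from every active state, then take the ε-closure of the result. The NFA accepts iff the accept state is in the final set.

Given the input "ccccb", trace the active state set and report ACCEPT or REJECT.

S₀ = ε-closure({0}) = {0,1,2,4}
'c' @ 1: {1,2,3,4,5,6}
'c' @ 2: {1,2,3,4,5,6}
'c' @ 3: {1,2,3,4,5,6}
'c' @ 4: {1,2,3,4,5,6}
'b' @ 5: {1,2,3,4,7}  (accept∈set)
end set {1,2,3,4,7} — state 7 in

Answer: ACCEPT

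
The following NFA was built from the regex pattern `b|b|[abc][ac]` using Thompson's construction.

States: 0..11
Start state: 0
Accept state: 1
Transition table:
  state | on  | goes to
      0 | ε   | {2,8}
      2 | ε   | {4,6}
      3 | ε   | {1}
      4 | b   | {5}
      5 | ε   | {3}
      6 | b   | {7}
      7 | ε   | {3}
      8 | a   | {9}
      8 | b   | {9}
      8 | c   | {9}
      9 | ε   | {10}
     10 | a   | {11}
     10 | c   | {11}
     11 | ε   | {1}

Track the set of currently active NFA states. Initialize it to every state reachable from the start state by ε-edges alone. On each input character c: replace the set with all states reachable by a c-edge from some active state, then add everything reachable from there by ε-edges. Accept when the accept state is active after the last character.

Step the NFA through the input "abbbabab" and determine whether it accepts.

Answer: REJECT

Derivation:
start: ε-closure({0}) = {0,2,4,6,8}
'a' @ 1: {9,10}
'b' @ 2: {}  — dead — no transitions
rest 'bbabab' ignored (set empty)
final: {}; accept 1 not in set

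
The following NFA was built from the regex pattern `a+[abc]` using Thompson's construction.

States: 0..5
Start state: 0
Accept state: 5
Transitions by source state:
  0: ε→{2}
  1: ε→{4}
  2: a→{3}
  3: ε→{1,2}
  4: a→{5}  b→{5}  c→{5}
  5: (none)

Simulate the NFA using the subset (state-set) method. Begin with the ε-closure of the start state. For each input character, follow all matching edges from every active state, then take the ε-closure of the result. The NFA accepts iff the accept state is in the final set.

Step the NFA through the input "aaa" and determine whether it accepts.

Answer: ACCEPT

Steps:
S₀ = ε-closure({0}) = {0,2}
'a' @ 1: {1,2,3,4}
'a' @ 2: {1,2,3,4,5}  ✓accept
'a' @ 3: {1,2,3,4,5}  ✓accept
final: {1,2,3,4,5}; accept 5 in set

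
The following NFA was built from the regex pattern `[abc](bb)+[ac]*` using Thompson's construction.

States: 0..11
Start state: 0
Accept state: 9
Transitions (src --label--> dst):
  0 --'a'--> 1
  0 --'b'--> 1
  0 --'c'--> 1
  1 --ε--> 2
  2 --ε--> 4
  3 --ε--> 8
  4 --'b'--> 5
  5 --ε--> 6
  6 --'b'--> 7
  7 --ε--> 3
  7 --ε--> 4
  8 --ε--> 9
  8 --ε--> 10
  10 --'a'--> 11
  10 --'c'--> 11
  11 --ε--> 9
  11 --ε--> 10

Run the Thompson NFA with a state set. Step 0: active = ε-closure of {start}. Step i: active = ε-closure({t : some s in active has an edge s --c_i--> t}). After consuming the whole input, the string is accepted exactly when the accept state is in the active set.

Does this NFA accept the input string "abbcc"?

S₀ = ε-closure({0}) = {0}
'a' @ 1: {1,2,4}
'b' @ 2: {5,6}
'b' @ 3: {3,4,7,8,9,10}  ✓accept
'c' @ 4: {9,10,11}  ✓accept
'c' @ 5: {9,10,11}  ✓accept
end set {9,10,11} — state 9 in

Answer: ACCEPT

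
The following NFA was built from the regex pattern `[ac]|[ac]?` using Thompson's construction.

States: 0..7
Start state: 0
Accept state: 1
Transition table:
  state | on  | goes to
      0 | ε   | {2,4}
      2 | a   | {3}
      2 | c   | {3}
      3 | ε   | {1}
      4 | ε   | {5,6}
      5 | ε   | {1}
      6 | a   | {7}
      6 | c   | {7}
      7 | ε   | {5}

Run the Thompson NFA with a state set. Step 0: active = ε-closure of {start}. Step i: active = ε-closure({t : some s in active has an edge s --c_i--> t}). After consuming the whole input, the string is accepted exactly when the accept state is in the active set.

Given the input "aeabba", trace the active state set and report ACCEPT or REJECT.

initial (ε-close {0}): {0,1,2,4,5,6}
'a' @ 1: {1,3,5,7}  ✓accept
'e' @ 2: {}  — dead — no transitions
rest 'abba' ignored (set empty)
end set {} — state 1 not in

Answer: REJECT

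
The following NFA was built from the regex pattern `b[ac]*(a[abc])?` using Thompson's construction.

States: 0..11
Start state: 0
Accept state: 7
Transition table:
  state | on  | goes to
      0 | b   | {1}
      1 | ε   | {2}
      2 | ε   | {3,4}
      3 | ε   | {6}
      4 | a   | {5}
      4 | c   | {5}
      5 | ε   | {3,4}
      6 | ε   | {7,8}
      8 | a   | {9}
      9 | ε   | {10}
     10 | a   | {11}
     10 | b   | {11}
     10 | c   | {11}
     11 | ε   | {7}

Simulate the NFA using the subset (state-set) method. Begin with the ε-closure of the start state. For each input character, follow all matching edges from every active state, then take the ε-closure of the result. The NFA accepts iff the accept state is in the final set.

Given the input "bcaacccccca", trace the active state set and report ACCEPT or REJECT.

Answer: ACCEPT

Trace:
initial (ε-close {0}): {0}
'b' @ 1: {1,2,3,4,6,7,8}  ✓accept
'c' @ 2: {3,4,5,6,7,8}  ✓accept
'a' @ 3: {3,4,5,6,7,8,9,10}  ✓accept
'a' @ 4: {3,4,5,6,7,8,9,10,11}  ✓accept
'c' @ 5: {3,4,5,6,7,8,11}  ✓accept
'c' @ 6: {3,4,5,6,7,8}  ✓accept
'c' @ 7: {3,4,5,6,7,8}  ✓accept
'c' @ 8: {3,4,5,6,7,8}  ✓accept
'c' @ 9: {3,4,5,6,7,8}  ✓accept
'c' @ 10: {3,4,5,6,7,8}  ✓accept
'a' @ 11: {3,4,5,6,7,8,9,10}  ✓accept
after full input: {3,4,5,6,7,8,9,10}  (accept=7 in)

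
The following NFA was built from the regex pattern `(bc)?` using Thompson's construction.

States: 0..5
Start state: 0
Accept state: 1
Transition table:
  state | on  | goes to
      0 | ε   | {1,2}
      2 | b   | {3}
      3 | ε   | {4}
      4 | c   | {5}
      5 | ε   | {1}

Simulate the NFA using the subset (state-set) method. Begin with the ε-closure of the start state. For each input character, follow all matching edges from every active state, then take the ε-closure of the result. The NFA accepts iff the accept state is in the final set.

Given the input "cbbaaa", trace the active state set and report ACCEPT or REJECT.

initial (ε-close {0}): {0,1,2}
'c' @ 1: {}  — dead — no transitions
rest 'bbaaa' ignored (set empty)
final: {}; accept 1 not in set

Answer: REJECT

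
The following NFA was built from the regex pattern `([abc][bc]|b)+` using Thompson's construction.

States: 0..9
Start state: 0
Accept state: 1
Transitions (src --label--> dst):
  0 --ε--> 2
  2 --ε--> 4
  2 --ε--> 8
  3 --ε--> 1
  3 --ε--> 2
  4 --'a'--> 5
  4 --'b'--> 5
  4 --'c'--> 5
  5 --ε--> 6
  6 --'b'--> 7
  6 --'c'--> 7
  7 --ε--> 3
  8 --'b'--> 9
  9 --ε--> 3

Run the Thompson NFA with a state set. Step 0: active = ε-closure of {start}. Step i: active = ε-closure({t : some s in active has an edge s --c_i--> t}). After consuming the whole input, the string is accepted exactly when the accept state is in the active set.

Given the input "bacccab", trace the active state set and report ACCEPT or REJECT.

S₀ = ε-closure({0}) = {0,2,4,8}
'b' @ 1: {1,2,3,4,5,6,8,9}  [accepting]
'a' @ 2: {5,6}
'c' @ 3: {1,2,3,4,7,8}  [accepting]
'c' @ 4: {5,6}
'c' @ 5: {1,2,3,4,7,8}  [accepting]
'a' @ 6: {5,6}
'b' @ 7: {1,2,3,4,7,8}  [accepting]
end set {1,2,3,4,7,8} — state 1 in

Answer: ACCEPT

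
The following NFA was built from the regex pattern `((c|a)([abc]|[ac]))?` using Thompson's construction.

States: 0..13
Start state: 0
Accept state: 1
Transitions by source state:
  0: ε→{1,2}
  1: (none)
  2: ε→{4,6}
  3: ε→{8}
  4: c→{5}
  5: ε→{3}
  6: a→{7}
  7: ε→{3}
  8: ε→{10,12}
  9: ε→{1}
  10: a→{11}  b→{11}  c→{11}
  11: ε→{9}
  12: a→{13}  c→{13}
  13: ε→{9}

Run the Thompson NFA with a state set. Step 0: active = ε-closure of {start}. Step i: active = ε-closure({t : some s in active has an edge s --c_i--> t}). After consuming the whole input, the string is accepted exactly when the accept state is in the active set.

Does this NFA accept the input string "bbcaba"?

S₀ = ε-closure({0}) = {0,1,2,4,6}
'b' @ 1: {}  — no active states
rest 'bcaba' ignored (set empty)
final: {}; accept 1 not in set

Answer: REJECT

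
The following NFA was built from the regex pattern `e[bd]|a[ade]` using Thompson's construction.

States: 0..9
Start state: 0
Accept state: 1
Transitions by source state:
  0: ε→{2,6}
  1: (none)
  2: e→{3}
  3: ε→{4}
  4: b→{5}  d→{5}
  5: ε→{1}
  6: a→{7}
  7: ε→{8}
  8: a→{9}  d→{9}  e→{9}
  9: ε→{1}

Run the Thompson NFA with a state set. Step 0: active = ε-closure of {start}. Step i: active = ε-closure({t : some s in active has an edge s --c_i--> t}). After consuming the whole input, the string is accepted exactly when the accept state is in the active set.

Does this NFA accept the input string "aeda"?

Answer: REJECT

Trace:
initial (ε-close {0}): {0,2,6}
'a' @ 1: {7,8}
'e' @ 2: {1,9}  [accepting]
'd' @ 3: {}  — no active states
rest 'a' ignored (set empty)
after full input: {}  (accept=1 not in)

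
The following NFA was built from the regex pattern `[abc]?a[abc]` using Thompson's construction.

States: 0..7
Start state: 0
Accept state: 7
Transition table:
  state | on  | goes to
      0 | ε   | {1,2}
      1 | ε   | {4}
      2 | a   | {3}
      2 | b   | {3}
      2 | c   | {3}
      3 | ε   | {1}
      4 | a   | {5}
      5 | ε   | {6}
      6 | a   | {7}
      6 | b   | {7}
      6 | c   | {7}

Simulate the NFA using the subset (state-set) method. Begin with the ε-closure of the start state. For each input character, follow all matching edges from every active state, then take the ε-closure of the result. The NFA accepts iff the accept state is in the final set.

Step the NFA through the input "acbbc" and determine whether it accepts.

start: ε-closure({0}) = {0,1,2,4}
'a' @ 1: {1,3,4,5,6}
'c' @ 2: {7}  [accepting]
'b' @ 3: {}  — dead — no transitions
rest 'bc' ignored (set empty)
end set {} — state 7 not in

Answer: REJECT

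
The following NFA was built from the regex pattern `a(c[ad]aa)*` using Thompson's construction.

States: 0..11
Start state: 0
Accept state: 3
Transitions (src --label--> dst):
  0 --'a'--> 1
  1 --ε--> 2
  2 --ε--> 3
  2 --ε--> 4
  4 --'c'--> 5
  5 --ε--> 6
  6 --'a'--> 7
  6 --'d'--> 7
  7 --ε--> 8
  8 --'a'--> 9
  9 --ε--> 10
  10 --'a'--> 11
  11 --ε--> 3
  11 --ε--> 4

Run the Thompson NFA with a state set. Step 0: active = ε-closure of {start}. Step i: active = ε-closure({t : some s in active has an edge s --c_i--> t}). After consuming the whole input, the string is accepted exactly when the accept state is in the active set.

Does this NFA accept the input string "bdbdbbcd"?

S₀ = ε-closure({0}) = {0}
'b' @ 1: {}  — dead — no transitions
rest 'dbdbbcd' ignored (set empty)
final: {}; accept 3 not in set

Answer: REJECT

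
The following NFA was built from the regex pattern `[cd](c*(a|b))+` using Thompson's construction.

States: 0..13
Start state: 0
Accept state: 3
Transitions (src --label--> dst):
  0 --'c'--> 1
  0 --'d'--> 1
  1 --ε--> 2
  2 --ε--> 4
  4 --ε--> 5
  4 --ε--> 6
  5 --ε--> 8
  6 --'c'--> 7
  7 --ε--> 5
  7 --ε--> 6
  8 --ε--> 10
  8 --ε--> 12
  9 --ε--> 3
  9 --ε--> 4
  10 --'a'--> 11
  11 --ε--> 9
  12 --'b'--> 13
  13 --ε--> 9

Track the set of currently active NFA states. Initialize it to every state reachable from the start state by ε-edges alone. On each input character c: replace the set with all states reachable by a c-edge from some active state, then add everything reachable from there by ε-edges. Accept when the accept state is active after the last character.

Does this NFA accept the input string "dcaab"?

initial (ε-close {0}): {0}
'd' @ 1: {1,2,4,5,6,8,10,12}
'c' @ 2: {5,6,7,8,10,12}
'a' @ 3: {3,4,5,6,8,9,10,11,12}  ✓accept
'a' @ 4: {3,4,5,6,8,9,10,11,12}  ✓accept
'b' @ 5: {3,4,5,6,8,9,10,12,13}  ✓accept
final: {3,4,5,6,8,9,10,12,13}; accept 3 in set

Answer: ACCEPT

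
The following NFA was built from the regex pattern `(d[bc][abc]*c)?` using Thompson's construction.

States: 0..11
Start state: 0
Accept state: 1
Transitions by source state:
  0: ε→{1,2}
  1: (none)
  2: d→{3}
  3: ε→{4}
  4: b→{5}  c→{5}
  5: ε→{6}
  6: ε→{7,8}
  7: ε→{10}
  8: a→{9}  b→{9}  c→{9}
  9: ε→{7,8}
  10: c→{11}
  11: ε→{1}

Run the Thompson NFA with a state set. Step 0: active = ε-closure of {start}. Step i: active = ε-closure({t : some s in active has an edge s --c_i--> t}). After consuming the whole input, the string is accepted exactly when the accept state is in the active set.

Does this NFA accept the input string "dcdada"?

Answer: REJECT

Trace:
initial (ε-close {0}): {0,1,2}
'd' @ 1: {3,4}
'c' @ 2: {5,6,7,8,10}
'd' @ 3: {}  — no active states
rest 'ada' ignored (set empty)
final: {}; accept 1 not in set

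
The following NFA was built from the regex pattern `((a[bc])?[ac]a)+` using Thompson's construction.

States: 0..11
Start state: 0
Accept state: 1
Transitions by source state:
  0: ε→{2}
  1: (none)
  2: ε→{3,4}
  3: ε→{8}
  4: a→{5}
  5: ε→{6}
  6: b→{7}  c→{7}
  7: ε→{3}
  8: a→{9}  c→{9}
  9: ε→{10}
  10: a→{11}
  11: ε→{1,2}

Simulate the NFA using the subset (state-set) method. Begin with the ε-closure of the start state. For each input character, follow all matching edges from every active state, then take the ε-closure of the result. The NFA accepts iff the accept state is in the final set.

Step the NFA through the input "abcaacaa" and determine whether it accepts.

Answer: ACCEPT

Steps:
initial (ε-close {0}): {0,2,3,4,8}
'a' @ 1: {5,6,9,10}
'b' @ 2: {3,7,8}
'c' @ 3: {9,10}
'a' @ 4: {1,2,3,4,8,11}  [accepting]
'a' @ 5: {5,6,9,10}
'c' @ 6: {3,7,8}
'a' @ 7: {9,10}
'a' @ 8: {1,2,3,4,8,11}  [accepting]
end set {1,2,3,4,8,11} — state 1 in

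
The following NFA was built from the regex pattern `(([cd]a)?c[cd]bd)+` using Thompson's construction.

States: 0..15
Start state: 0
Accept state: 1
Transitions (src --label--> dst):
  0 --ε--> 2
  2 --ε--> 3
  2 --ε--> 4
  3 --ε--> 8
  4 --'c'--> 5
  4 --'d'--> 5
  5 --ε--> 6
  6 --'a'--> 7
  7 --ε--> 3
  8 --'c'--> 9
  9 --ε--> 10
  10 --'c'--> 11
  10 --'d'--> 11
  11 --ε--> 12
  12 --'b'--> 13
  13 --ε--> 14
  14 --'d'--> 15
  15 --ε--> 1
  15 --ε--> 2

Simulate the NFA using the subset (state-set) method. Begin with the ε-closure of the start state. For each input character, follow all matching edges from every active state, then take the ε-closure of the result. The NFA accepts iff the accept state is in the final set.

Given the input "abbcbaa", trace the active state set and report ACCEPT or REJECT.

start: ε-closure({0}) = {0,2,3,4,8}
'a' @ 1: {}  — state set empty
rest 'bbcbaa' ignored (set empty)
end set {} — state 1 not in

Answer: REJECT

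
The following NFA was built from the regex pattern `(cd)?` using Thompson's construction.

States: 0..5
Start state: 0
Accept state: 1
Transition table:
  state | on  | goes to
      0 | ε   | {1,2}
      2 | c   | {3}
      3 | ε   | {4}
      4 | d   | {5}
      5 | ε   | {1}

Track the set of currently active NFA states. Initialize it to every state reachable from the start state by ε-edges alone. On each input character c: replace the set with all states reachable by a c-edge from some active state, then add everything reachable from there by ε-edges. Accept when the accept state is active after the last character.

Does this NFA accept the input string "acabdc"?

Answer: REJECT

Trace:
S₀ = ε-closure({0}) = {0,1,2}
'a' @ 1: {}  — no active states
rest 'cabdc' ignored (set empty)
end set {} — state 1 not in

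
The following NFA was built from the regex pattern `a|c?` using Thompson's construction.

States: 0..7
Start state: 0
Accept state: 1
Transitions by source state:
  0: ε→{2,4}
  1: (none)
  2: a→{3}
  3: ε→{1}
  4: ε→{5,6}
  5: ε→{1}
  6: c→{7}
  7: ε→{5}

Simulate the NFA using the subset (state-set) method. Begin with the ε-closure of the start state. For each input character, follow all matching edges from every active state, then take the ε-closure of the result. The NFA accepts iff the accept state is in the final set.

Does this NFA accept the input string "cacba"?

Answer: REJECT

Steps:
S₀ = ε-closure({0}) = {0,1,2,4,5,6}
'c' @ 1: {1,5,7}  [accepting]
'a' @ 2: {}  — dead — no transitions
rest 'cba' ignored (set empty)
final: {}; accept 1 not in set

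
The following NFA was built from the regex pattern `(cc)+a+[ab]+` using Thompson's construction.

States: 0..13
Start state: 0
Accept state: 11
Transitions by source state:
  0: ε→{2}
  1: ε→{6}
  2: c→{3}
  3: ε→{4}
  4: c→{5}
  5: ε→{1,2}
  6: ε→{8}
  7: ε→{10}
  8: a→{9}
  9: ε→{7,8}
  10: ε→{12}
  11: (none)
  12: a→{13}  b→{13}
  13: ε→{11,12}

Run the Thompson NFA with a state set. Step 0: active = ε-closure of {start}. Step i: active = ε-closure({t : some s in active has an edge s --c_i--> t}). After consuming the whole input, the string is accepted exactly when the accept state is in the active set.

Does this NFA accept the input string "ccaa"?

Answer: ACCEPT

Derivation:
initial (ε-close {0}): {0,2}
'c' @ 1: {3,4}
'c' @ 2: {1,2,5,6,8}
'a' @ 3: {7,8,9,10,12}
'a' @ 4: {7,8,9,10,11,12,13}  (accept∈set)
end set {7,8,9,10,11,12,13} — state 11 in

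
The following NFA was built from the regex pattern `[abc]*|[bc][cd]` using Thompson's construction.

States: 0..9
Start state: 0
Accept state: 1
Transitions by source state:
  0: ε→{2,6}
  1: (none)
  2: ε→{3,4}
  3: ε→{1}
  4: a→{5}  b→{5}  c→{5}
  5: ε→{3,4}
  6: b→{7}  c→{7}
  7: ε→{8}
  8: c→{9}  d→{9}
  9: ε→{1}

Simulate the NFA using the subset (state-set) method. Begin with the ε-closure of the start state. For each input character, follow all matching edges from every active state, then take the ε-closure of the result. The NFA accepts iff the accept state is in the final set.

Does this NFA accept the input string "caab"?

S₀ = ε-closure({0}) = {0,1,2,3,4,6}
'c' @ 1: {1,3,4,5,7,8}  ✓accept
'a' @ 2: {1,3,4,5}  ✓accept
'a' @ 3: {1,3,4,5}  ✓accept
'b' @ 4: {1,3,4,5}  ✓accept
after full input: {1,3,4,5}  (accept=1 in)

Answer: ACCEPT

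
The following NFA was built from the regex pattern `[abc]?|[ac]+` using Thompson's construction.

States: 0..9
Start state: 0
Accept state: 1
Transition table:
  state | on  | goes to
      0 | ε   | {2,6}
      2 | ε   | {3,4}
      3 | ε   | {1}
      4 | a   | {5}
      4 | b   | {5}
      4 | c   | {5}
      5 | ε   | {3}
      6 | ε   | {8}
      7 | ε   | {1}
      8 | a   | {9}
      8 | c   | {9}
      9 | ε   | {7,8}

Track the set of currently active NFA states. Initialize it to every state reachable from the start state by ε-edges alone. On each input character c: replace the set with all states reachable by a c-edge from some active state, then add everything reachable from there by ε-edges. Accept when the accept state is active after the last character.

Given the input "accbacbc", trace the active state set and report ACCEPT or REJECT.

Answer: REJECT

Trace:
S₀ = ε-closure({0}) = {0,1,2,3,4,6,8}
'a' @ 1: {1,3,5,7,8,9}  ✓accept
'c' @ 2: {1,7,8,9}  ✓accept
'c' @ 3: {1,7,8,9}  ✓accept
'b' @ 4: {}  — no active states
rest 'acbc' ignored (set empty)
after full input: {}  (accept=1 not in)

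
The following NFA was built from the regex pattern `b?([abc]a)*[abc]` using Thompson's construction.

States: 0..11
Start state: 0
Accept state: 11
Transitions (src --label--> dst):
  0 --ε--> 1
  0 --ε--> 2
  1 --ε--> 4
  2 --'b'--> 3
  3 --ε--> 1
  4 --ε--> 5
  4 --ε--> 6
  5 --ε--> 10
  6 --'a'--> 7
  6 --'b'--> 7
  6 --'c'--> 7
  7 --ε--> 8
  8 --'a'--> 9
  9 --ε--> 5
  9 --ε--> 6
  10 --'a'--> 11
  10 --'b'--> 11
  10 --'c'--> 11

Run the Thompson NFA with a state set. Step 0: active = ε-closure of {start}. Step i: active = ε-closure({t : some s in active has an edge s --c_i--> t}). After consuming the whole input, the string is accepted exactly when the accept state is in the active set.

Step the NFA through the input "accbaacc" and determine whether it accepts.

Answer: REJECT

Derivation:
initial (ε-close {0}): {0,1,2,4,5,6,10}
'a' @ 1: {7,8,11}  ✓accept
'c' @ 2: {}  — dead — no transitions
rest 'cbaacc' ignored (set empty)
final: {}; accept 11 not in set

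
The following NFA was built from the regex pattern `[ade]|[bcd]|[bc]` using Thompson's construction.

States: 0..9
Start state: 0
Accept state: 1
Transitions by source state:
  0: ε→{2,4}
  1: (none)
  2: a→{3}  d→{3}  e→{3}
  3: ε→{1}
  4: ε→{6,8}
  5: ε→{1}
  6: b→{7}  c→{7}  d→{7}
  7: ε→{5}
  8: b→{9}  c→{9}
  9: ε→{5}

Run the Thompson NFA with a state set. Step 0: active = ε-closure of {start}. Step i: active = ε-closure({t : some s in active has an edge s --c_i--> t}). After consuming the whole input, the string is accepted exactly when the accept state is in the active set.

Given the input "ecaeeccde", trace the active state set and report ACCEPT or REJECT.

Answer: REJECT

Trace:
initial (ε-close {0}): {0,2,4,6,8}
'e' @ 1: {1,3}  [accepting]
'c' @ 2: {}  — no active states
rest 'aeeccde' ignored (set empty)
after full input: {}  (accept=1 not in)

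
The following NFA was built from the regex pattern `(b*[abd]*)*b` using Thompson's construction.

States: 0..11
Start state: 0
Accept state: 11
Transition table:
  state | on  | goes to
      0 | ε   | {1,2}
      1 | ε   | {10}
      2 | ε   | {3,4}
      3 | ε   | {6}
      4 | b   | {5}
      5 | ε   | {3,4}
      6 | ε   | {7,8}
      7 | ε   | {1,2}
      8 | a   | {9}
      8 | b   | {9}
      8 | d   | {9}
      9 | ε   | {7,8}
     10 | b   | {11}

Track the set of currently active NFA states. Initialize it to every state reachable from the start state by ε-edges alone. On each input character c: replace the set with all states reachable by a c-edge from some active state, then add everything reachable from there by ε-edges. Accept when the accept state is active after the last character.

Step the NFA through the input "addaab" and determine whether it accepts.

initial (ε-close {0}): {0,1,2,3,4,6,7,8,10}
'a' @ 1: {1,2,3,4,6,7,8,9,10}
'd' @ 2: {1,2,3,4,6,7,8,9,10}
'd' @ 3: {1,2,3,4,6,7,8,9,10}
'a' @ 4: {1,2,3,4,6,7,8,9,10}
'a' @ 5: {1,2,3,4,6,7,8,9,10}
'b' @ 6: {1,2,3,4,5,6,7,8,9,10,11}  (accept∈set)
final: {1,2,3,4,5,6,7,8,9,10,11}; accept 11 in set

Answer: ACCEPT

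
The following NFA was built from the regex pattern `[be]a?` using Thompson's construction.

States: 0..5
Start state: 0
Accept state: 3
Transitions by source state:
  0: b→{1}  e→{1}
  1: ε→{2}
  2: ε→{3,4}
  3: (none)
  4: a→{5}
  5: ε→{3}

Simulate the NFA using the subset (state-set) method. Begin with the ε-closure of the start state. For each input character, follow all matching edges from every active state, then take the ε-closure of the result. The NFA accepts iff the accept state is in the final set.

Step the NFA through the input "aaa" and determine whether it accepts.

Answer: REJECT

Trace:
S₀ = ε-closure({0}) = {0}
'a' @ 1: {}  — no active states
rest 'aa' ignored (set empty)
end set {} — state 3 not in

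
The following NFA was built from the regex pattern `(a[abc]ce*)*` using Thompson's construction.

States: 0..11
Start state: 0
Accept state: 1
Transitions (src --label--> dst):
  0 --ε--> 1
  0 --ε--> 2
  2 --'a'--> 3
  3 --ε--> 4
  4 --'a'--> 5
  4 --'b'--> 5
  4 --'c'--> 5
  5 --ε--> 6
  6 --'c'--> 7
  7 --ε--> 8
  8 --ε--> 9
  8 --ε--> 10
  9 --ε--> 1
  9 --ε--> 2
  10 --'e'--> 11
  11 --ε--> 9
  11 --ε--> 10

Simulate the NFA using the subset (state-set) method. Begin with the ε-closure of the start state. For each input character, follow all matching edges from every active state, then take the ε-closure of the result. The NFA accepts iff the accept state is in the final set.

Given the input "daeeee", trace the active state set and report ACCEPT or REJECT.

Answer: REJECT

Trace:
S₀ = ε-closure({0}) = {0,1,2}
'd' @ 1: {}  — dead — no transitions
rest 'aeeee' ignored (set empty)
final: {}; accept 1 not in set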